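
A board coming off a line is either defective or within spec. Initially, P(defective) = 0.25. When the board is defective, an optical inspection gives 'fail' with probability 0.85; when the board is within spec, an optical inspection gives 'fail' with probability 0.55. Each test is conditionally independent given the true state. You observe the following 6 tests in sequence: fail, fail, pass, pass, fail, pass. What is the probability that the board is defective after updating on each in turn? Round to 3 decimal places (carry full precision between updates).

After 'fail': P(defective) = 0.85·0.2500 / (0.85·0.2500 + 0.55·0.7500) ≈ 0.3400
After 'fail': P(defective) = 0.85·0.3400 / (0.85·0.3400 + 0.55·0.6600) ≈ 0.4433
After 'pass': P(defective) = 0.15·0.4433 / (0.15·0.4433 + 0.45·0.5567) ≈ 0.2097
After 'pass': P(defective) = 0.15·0.2097 / (0.15·0.2097 + 0.45·0.7903) ≈ 0.0813
After 'fail': P(defective) = 0.85·0.0813 / (0.85·0.0813 + 0.55·0.9187) ≈ 0.1203
After 'pass': P(defective) = 0.15·0.1203 / (0.15·0.1203 + 0.45·0.8797) ≈ 0.0436

0.044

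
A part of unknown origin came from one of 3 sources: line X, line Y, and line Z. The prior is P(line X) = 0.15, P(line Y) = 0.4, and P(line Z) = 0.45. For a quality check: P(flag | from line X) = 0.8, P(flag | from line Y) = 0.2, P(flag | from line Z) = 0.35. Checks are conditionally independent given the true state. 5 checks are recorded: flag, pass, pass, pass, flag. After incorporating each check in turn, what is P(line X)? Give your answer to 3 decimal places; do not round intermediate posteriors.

After 'flag': normaliser = 0.8·0.1500 + 0.2·0.4000 + 0.35·0.4500; P(line X) ≈ 0.3357, P(line Y) ≈ 0.2238, P(line Z) ≈ 0.4406
After 'pass': normaliser = 0.2·0.3357 + 0.8·0.2238 + 0.65·0.4406; P(line X) ≈ 0.1261, P(line Y) ≈ 0.3362, P(line Z) ≈ 0.5378
After 'pass': normaliser = 0.2·0.1261 + 0.8·0.3362 + 0.65·0.5378; P(line X) ≈ 0.0392, P(line Y) ≈ 0.4178, P(line Z) ≈ 0.5430
After 'pass': normaliser = 0.2·0.0392 + 0.8·0.4178 + 0.65·0.5430; P(line X) ≈ 0.0113, P(line Y) ≈ 0.4809, P(line Z) ≈ 0.5078
After 'flag': normaliser = 0.8·0.0113 + 0.2·0.4809 + 0.35·0.5078; P(line X) ≈ 0.0319, P(line Y) ≈ 0.3399, P(line Z) ≈ 0.6282

0.032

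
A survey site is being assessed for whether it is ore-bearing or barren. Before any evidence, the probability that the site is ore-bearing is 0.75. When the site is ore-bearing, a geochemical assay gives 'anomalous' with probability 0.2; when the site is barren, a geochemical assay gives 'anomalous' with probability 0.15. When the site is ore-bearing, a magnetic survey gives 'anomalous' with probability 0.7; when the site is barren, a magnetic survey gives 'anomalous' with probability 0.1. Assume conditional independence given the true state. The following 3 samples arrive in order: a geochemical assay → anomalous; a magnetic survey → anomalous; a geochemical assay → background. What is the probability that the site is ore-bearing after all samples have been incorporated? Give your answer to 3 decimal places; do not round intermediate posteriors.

0.963

After a geochemical assay='anomalous': P(ore) = 0.2·0.7500 / (0.2·0.7500 + 0.15·0.2500) ≈ 0.8000
After a magnetic survey='anomalous': P(ore) = 0.7·0.8000 / (0.7·0.8000 + 0.1·0.2000) ≈ 0.9655
After a geochemical assay='background': P(ore) = 0.8·0.9655 / (0.8·0.9655 + 0.85·0.0345) ≈ 0.9634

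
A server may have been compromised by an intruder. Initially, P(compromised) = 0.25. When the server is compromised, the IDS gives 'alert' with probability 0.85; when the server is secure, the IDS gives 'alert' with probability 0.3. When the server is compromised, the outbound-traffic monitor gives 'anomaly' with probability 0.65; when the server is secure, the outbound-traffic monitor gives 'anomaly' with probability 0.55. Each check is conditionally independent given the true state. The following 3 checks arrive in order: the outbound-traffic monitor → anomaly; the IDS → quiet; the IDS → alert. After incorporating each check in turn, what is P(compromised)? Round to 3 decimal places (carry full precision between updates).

0.193

After the outbound-traffic monitor='anomaly': P(compromised) = 0.65·0.2500 / (0.65·0.2500 + 0.55·0.7500) ≈ 0.2826
After the IDS='quiet': P(compromised) = 0.15·0.2826 / (0.15·0.2826 + 0.7·0.7174) ≈ 0.0778
After the IDS='alert': P(compromised) = 0.85·0.0778 / (0.85·0.0778 + 0.3·0.9222) ≈ 0.1930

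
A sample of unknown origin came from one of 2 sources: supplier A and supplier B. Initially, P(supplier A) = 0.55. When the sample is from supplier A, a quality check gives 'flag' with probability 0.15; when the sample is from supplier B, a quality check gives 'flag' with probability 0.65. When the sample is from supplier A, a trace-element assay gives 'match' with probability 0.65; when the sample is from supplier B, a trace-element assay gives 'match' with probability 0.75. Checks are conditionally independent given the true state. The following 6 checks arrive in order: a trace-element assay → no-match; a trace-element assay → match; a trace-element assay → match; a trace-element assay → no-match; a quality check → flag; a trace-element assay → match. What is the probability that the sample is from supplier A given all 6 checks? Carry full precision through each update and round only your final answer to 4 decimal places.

0.2646

After a trace-element assay='no-match': P(supplier A) = 0.35·0.5500 / (0.35·0.5500 + 0.25·0.4500) ≈ 0.6311
After a trace-element assay='match': P(supplier A) = 0.65·0.6311 / (0.65·0.6311 + 0.75·0.3689) ≈ 0.5973
After a trace-element assay='match': P(supplier A) = 0.65·0.5973 / (0.65·0.5973 + 0.75·0.4027) ≈ 0.5624
After a trace-element assay='no-match': P(supplier A) = 0.35·0.5624 / (0.35·0.5624 + 0.25·0.4376) ≈ 0.6428
After a quality check='flag': P(supplier A) = 0.15·0.6428 / (0.15·0.6428 + 0.65·0.3572) ≈ 0.2934
After a trace-element assay='match': P(supplier A) = 0.65·0.2934 / (0.65·0.2934 + 0.75·0.7066) ≈ 0.2646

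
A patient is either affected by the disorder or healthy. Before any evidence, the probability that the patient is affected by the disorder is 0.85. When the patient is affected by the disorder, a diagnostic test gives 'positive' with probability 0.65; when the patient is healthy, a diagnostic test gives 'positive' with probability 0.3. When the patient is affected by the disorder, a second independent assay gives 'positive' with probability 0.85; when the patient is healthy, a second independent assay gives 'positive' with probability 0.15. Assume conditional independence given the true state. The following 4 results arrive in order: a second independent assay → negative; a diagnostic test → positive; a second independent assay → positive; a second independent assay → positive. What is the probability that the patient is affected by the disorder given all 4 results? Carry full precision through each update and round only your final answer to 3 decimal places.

After a second independent assay='negative': P(affected) = 0.15·0.8500 / (0.15·0.8500 + 0.85·0.1500) ≈ 0.5000
After a diagnostic test='positive': P(affected) = 0.65·0.5000 / (0.65·0.5000 + 0.3·0.5000) ≈ 0.6842
After a second independent assay='positive': P(affected) = 0.85·0.6842 / (0.85·0.6842 + 0.15·0.3158) ≈ 0.9247
After a second independent assay='positive': P(affected) = 0.85·0.9247 / (0.85·0.9247 + 0.15·0.0753) ≈ 0.9858

0.986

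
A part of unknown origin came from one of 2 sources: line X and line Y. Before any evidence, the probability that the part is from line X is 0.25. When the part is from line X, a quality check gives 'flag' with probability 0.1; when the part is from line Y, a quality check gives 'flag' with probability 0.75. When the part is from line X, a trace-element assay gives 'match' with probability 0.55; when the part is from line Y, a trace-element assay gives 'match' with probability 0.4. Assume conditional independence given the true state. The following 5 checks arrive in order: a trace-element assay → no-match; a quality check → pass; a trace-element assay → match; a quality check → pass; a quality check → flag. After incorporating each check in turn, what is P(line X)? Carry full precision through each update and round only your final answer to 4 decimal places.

Apply Bayes' rule sequentially, carrying P(line X) forward.
After a trace-element assay='no-match': P(line X) = 0.45·0.2500 / (0.45·0.2500 + 0.6·0.7500) ≈ 0.2000
After a quality check='pass': P(line X) = 0.9·0.2000 / (0.9·0.2000 + 0.25·0.8000) ≈ 0.4737
After a trace-element assay='match': P(line X) = 0.55·0.4737 / (0.55·0.4737 + 0.4·0.5263) ≈ 0.5531
After a quality check='pass': P(line X) = 0.9·0.5531 / (0.9·0.5531 + 0.25·0.4469) ≈ 0.8167
After a quality check='flag': P(line X) = 0.1·0.8167 / (0.1·0.8167 + 0.75·0.1833) ≈ 0.3726

0.3726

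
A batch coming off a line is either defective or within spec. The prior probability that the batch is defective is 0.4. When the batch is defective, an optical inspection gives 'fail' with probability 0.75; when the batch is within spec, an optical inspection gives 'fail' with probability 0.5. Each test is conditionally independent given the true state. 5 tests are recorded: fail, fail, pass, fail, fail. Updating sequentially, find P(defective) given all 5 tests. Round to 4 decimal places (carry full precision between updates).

0.6279

After 'fail': P(defective) = 0.75·0.4000 / (0.75·0.4000 + 0.5·0.6000) ≈ 0.5000
After 'fail': P(defective) = 0.75·0.5000 / (0.75·0.5000 + 0.5·0.5000) ≈ 0.6000
After 'pass': P(defective) = 0.25·0.6000 / (0.25·0.6000 + 0.5·0.4000) ≈ 0.4286
After 'fail': P(defective) = 0.75·0.4286 / (0.75·0.4286 + 0.5·0.5714) ≈ 0.5294
After 'fail': P(defective) = 0.75·0.5294 / (0.75·0.5294 + 0.5·0.4706) ≈ 0.6279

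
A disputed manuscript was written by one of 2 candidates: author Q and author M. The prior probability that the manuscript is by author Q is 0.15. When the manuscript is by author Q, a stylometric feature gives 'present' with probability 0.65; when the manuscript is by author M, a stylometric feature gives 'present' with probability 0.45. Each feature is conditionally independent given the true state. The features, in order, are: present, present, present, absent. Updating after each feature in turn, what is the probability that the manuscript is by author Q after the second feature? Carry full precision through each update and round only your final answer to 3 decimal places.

0.269

Each posterior becomes the prior for the next update.
After 'present': P(author Q) = 0.65·0.1500 / (0.65·0.1500 + 0.45·0.8500) ≈ 0.2031
After 'present': P(author Q) = 0.65·0.2031 / (0.65·0.2031 + 0.45·0.7969) ≈ 0.2691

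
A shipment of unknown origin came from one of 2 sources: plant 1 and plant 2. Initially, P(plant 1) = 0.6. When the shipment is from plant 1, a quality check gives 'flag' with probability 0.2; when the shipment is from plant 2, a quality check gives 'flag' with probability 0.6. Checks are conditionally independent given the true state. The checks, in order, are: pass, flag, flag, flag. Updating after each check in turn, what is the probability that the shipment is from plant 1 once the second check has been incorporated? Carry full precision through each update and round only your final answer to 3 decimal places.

0.500

After 'pass': P(plant 1) = 0.8·0.6000 / (0.8·0.6000 + 0.4·0.4000) ≈ 0.7500
After 'flag': P(plant 1) = 0.2·0.7500 / (0.2·0.7500 + 0.6·0.2500) ≈ 0.5000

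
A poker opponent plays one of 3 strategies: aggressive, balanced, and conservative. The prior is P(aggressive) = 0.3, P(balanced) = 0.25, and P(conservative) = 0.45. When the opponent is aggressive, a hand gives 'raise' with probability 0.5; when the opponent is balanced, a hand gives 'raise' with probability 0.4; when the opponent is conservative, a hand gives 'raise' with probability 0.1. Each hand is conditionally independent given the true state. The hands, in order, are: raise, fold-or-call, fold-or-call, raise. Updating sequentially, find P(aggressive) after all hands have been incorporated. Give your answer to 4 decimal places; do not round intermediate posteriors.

After 'raise': normaliser = 0.5·0.3000 + 0.4·0.2500 + 0.1·0.4500; P(aggressive) ≈ 0.5085, P(balanced) ≈ 0.3390, P(conservative) ≈ 0.1525
After 'fold-or-call': normaliser = 0.5·0.5085 + 0.6·0.3390 + 0.9·0.1525; P(aggressive) ≈ 0.4274, P(balanced) ≈ 0.3419, P(conservative) ≈ 0.2308
After 'fold-or-call': normaliser = 0.5·0.4274 + 0.6·0.3419 + 0.9·0.2308; P(aggressive) ≈ 0.3411, P(balanced) ≈ 0.3274, P(conservative) ≈ 0.3315
After 'raise': normaliser = 0.5·0.3411 + 0.4·0.3274 + 0.1·0.3315; P(aggressive) ≈ 0.5096, P(balanced) ≈ 0.3914, P(conservative) ≈ 0.0991

0.5096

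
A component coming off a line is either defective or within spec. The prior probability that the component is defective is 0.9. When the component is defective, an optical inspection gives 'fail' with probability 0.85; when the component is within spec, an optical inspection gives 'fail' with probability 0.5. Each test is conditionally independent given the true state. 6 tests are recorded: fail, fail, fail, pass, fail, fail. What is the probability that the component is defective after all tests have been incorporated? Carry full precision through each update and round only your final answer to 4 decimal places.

0.9746

After 'fail': P(defective) = 0.85·0.9000 / (0.85·0.9000 + 0.5·0.1000) ≈ 0.9387
After 'fail': P(defective) = 0.85·0.9387 / (0.85·0.9387 + 0.5·0.0613) ≈ 0.9630
After 'fail': P(defective) = 0.85·0.9630 / (0.85·0.9630 + 0.5·0.0370) ≈ 0.9779
After 'pass': P(defective) = 0.15·0.9779 / (0.15·0.9779 + 0.5·0.0221) ≈ 0.9299
After 'fail': P(defective) = 0.85·0.9299 / (0.85·0.9299 + 0.5·0.0701) ≈ 0.9575
After 'fail': P(defective) = 0.85·0.9575 / (0.85·0.9575 + 0.5·0.0425) ≈ 0.9746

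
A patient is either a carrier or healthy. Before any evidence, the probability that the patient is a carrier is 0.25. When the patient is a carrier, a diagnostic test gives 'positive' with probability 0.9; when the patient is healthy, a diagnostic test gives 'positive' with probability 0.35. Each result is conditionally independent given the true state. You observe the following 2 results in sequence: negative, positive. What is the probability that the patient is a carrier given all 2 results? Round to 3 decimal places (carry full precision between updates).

Each posterior becomes the prior for the next update.
After 'negative': P(carrier) = 0.1·0.2500 / (0.1·0.2500 + 0.65·0.7500) ≈ 0.0488
After 'positive': P(carrier) = 0.9·0.0488 / (0.9·0.0488 + 0.35·0.9512) ≈ 0.1165

0.117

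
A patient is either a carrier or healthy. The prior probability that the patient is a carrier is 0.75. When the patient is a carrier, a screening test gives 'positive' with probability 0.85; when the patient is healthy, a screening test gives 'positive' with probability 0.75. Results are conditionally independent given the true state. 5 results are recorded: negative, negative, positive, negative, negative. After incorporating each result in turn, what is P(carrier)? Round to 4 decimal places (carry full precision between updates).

0.3059

After 'negative': P(carrier) = 0.15·0.7500 / (0.15·0.7500 + 0.25·0.2500) ≈ 0.6429
After 'negative': P(carrier) = 0.15·0.6429 / (0.15·0.6429 + 0.25·0.3571) ≈ 0.5192
After 'positive': P(carrier) = 0.85·0.5192 / (0.85·0.5192 + 0.75·0.4808) ≈ 0.5504
After 'negative': P(carrier) = 0.15·0.5504 / (0.15·0.5504 + 0.25·0.4496) ≈ 0.4234
After 'negative': P(carrier) = 0.15·0.4234 / (0.15·0.4234 + 0.25·0.5766) ≈ 0.3059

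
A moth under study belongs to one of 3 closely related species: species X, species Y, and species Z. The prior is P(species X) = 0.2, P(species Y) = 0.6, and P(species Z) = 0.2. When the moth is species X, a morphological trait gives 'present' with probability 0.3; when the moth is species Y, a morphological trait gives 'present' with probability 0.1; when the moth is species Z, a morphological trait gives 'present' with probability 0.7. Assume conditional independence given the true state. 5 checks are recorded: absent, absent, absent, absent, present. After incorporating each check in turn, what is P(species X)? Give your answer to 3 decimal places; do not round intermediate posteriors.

After 'absent': normaliser = 0.7·0.2000 + 0.9·0.6000 + 0.3·0.2000; P(species X) ≈ 0.1892, P(species Y) ≈ 0.7297, P(species Z) ≈ 0.0811
After 'absent': normaliser = 0.7·0.1892 + 0.9·0.7297 + 0.3·0.0811; P(species X) ≈ 0.1628, P(species Y) ≈ 0.8073, P(species Z) ≈ 0.0299
After 'absent': normaliser = 0.7·0.1628 + 0.9·0.8073 + 0.3·0.0299; P(species X) ≈ 0.1341, P(species Y) ≈ 0.8553, P(species Z) ≈ 0.0106
After 'absent': normaliser = 0.7·0.1341 + 0.9·0.8553 + 0.3·0.0106; P(species X) ≈ 0.1083, P(species Y) ≈ 0.8880, P(species Z) ≈ 0.0037
After 'present': normaliser = 0.3·0.1083 + 0.1·0.8880 + 0.7·0.0037; P(species X) ≈ 0.2624, P(species Y) ≈ 0.7170, P(species Z) ≈ 0.0207

0.262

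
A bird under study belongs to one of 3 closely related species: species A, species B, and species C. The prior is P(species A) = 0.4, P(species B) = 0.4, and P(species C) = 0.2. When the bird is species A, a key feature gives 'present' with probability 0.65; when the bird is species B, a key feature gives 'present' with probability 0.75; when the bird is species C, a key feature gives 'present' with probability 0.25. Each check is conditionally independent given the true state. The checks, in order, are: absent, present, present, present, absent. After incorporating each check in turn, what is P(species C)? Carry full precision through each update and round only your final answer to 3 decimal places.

0.068

After 'absent': normaliser = 0.35·0.4000 + 0.25·0.4000 + 0.75·0.2000; P(species A) ≈ 0.3590, P(species B) ≈ 0.2564, P(species C) ≈ 0.3846
After 'present': normaliser = 0.65·0.3590 + 0.75·0.2564 + 0.25·0.3846; P(species A) ≈ 0.4472, P(species B) ≈ 0.3686, P(species C) ≈ 0.1843
After 'present': normaliser = 0.65·0.4472 + 0.75·0.3686 + 0.25·0.1843; P(species A) ≈ 0.4741, P(species B) ≈ 0.4508, P(species C) ≈ 0.0751
After 'present': normaliser = 0.65·0.4741 + 0.75·0.4508 + 0.25·0.0751; P(species A) ≈ 0.4633, P(species B) ≈ 0.5084, P(species C) ≈ 0.0282
After 'absent': normaliser = 0.35·0.4633 + 0.25·0.5084 + 0.75·0.0282; P(species A) ≈ 0.5224, P(species B) ≈ 0.4094, P(species C) ≈ 0.0682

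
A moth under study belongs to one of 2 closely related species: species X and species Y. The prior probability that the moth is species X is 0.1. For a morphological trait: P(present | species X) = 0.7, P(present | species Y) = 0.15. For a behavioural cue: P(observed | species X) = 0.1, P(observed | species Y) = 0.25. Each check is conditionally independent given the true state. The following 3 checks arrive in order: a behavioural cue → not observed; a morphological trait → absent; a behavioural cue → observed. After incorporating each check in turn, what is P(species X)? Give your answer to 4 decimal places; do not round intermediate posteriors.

0.0185

Each posterior becomes the prior for the next update.
After a behavioural cue='not observed': P(species X) = 0.9·0.1000 / (0.9·0.1000 + 0.75·0.9000) ≈ 0.1176
After a morphological trait='absent': P(species X) = 0.3·0.1176 / (0.3·0.1176 + 0.85·0.8824) ≈ 0.0449
After a behavioural cue='observed': P(species X) = 0.1·0.0449 / (0.1·0.0449 + 0.25·0.9551) ≈ 0.0185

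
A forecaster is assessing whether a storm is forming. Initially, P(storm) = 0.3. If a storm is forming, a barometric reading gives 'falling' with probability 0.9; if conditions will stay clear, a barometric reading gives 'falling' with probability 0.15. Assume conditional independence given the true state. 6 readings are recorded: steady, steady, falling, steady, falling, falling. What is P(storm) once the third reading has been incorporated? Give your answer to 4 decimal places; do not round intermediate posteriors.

0.0344

After 'steady': P(storm) = 0.1·0.3000 / (0.1·0.3000 + 0.85·0.7000) ≈ 0.0480
After 'steady': P(storm) = 0.1·0.0480 / (0.1·0.0480 + 0.85·0.9520) ≈ 0.0059
After 'falling': P(storm) = 0.9·0.0059 / (0.9·0.0059 + 0.15·0.9941) ≈ 0.0344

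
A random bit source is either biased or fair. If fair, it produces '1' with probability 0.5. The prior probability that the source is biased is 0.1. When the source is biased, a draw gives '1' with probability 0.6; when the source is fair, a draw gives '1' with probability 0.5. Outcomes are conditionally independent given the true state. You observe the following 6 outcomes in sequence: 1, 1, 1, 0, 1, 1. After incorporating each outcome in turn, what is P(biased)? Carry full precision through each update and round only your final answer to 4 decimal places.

0.1811

After '1': P(biased) = 0.6·0.1000 / (0.6·0.1000 + 0.5·0.9000) ≈ 0.1176
After '1': P(biased) = 0.6·0.1176 / (0.6·0.1176 + 0.5·0.8824) ≈ 0.1379
After '1': P(biased) = 0.6·0.1379 / (0.6·0.1379 + 0.5·0.8621) ≈ 0.1611
After '0': P(biased) = 0.4·0.1611 / (0.4·0.1611 + 0.5·0.8389) ≈ 0.1331
After '1': P(biased) = 0.6·0.1331 / (0.6·0.1331 + 0.5·0.8669) ≈ 0.1556
After '1': P(biased) = 0.6·0.1556 / (0.6·0.1556 + 0.5·0.8444) ≈ 0.1811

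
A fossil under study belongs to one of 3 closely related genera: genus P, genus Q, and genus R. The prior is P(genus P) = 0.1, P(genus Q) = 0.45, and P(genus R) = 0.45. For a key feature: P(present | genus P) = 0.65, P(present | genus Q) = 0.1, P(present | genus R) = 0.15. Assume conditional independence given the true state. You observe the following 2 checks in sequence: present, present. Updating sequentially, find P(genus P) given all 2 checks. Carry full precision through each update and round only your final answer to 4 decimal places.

After 'present': normaliser = 0.65·0.1000 + 0.1·0.4500 + 0.15·0.4500; P(genus P) ≈ 0.3662, P(genus Q) ≈ 0.2535, P(genus R) ≈ 0.3803
After 'present': normaliser = 0.65·0.3662 + 0.1·0.2535 + 0.15·0.3803; P(genus P) ≈ 0.7429, P(genus Q) ≈ 0.0791, P(genus R) ≈ 0.1780

0.7429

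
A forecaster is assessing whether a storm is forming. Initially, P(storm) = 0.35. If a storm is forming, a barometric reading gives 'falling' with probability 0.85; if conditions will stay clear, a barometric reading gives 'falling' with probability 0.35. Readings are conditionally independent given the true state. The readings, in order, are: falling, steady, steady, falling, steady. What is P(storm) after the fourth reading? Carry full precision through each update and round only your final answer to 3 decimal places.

0.145

Apply Bayes' rule sequentially, carrying P(storm) forward.
After 'falling': P(storm) = 0.85·0.3500 / (0.85·0.3500 + 0.35·0.6500) ≈ 0.5667
After 'steady': P(storm) = 0.15·0.5667 / (0.15·0.5667 + 0.65·0.4333) ≈ 0.2318
After 'steady': P(storm) = 0.15·0.2318 / (0.15·0.2318 + 0.65·0.7682) ≈ 0.0651
After 'falling': P(storm) = 0.85·0.0651 / (0.85·0.0651 + 0.35·0.9349) ≈ 0.1447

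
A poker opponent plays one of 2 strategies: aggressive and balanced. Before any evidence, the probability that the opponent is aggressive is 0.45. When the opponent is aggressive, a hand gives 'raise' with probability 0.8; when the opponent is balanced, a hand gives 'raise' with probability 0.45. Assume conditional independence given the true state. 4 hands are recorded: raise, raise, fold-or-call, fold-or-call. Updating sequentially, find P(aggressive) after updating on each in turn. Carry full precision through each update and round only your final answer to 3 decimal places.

0.255

After 'raise': P(aggressive) = 0.8·0.4500 / (0.8·0.4500 + 0.45·0.5500) ≈ 0.5926
After 'raise': P(aggressive) = 0.8·0.5926 / (0.8·0.5926 + 0.45·0.4074) ≈ 0.7211
After 'fold-or-call': P(aggressive) = 0.2·0.7211 / (0.2·0.7211 + 0.55·0.2789) ≈ 0.4846
After 'fold-or-call': P(aggressive) = 0.2·0.4846 / (0.2·0.4846 + 0.55·0.5154) ≈ 0.2548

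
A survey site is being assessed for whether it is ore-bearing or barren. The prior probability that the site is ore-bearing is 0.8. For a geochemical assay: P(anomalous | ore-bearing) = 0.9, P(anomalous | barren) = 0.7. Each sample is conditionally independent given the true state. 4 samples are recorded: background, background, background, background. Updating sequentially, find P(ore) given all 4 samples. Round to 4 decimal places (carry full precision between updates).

After 'background': P(ore) = 0.1·0.8000 / (0.1·0.8000 + 0.3·0.2000) ≈ 0.5714
After 'background': P(ore) = 0.1·0.5714 / (0.1·0.5714 + 0.3·0.4286) ≈ 0.3077
After 'background': P(ore) = 0.1·0.3077 / (0.1·0.3077 + 0.3·0.6923) ≈ 0.1290
After 'background': P(ore) = 0.1·0.1290 / (0.1·0.1290 + 0.3·0.8710) ≈ 0.0471

0.0471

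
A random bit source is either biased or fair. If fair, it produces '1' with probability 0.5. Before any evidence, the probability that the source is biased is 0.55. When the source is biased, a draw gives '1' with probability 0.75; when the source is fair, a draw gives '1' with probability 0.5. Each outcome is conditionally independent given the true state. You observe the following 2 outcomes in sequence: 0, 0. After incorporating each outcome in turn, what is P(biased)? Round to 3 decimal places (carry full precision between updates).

After '0': P(biased) = 0.25·0.5500 / (0.25·0.5500 + 0.5·0.4500) ≈ 0.3793
After '0': P(biased) = 0.25·0.3793 / (0.25·0.3793 + 0.5·0.6207) ≈ 0.2340

0.234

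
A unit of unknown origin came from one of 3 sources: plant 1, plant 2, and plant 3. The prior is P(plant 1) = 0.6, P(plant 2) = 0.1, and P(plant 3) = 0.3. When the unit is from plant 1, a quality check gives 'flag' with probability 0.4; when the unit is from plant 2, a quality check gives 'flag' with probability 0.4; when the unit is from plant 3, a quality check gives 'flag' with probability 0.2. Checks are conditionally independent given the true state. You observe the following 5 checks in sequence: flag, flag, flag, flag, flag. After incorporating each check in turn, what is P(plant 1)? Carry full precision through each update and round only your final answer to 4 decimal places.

After 'flag': normaliser = 0.4·0.6000 + 0.4·0.1000 + 0.2·0.3000; P(plant 1) ≈ 0.7059, P(plant 2) ≈ 0.1176, P(plant 3) ≈ 0.1765
After 'flag': normaliser = 0.4·0.7059 + 0.4·0.1176 + 0.2·0.1765; P(plant 1) ≈ 0.7742, P(plant 2) ≈ 0.1290, P(plant 3) ≈ 0.0968
After 'flag': normaliser = 0.4·0.7742 + 0.4·0.1290 + 0.2·0.0968; P(plant 1) ≈ 0.8136, P(plant 2) ≈ 0.1356, P(plant 3) ≈ 0.0508
After 'flag': normaliser = 0.4·0.8136 + 0.4·0.1356 + 0.2·0.0508; P(plant 1) ≈ 0.8348, P(plant 2) ≈ 0.1391, P(plant 3) ≈ 0.0261
After 'flag': normaliser = 0.4·0.8348 + 0.4·0.1391 + 0.2·0.0261; P(plant 1) ≈ 0.8458, P(plant 2) ≈ 0.1410, P(plant 3) ≈ 0.0132

0.8458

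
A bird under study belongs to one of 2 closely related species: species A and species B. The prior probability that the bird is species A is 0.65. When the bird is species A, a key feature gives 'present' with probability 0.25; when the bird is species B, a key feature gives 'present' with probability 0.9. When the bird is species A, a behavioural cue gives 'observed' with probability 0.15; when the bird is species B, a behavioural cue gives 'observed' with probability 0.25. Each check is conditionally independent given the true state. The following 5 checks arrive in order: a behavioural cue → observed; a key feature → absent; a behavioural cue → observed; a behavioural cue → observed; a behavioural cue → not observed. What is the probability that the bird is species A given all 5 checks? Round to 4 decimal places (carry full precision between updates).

After a behavioural cue='observed': P(species A) = 0.15·0.6500 / (0.15·0.6500 + 0.25·0.3500) ≈ 0.5270
After a key feature='absent': P(species A) = 0.75·0.5270 / (0.75·0.5270 + 0.1·0.4730) ≈ 0.8931
After a behavioural cue='observed': P(species A) = 0.15·0.8931 / (0.15·0.8931 + 0.25·0.1069) ≈ 0.8337
After a behavioural cue='observed': P(species A) = 0.15·0.8337 / (0.15·0.8337 + 0.25·0.1663) ≈ 0.7505
After a behavioural cue='not observed': P(species A) = 0.85·0.7505 / (0.85·0.7505 + 0.75·0.2495) ≈ 0.7732

0.7732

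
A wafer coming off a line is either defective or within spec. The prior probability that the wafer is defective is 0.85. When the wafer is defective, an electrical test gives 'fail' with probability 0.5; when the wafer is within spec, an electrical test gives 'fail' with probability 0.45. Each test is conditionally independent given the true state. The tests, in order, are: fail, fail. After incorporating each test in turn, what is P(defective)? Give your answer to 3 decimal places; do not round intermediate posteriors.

0.875

After 'fail': P(defective) = 0.5·0.8500 / (0.5·0.8500 + 0.45·0.1500) ≈ 0.8629
After 'fail': P(defective) = 0.5·0.8629 / (0.5·0.8629 + 0.45·0.1371) ≈ 0.8749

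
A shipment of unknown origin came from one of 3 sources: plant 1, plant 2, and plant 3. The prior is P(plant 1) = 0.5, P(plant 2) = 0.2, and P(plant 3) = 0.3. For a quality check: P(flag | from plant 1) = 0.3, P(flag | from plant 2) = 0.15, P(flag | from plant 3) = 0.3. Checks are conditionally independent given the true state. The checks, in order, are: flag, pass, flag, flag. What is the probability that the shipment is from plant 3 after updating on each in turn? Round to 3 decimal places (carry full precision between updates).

After 'flag': normaliser = 0.3·0.5000 + 0.15·0.2000 + 0.3·0.3000; P(plant 1) ≈ 0.5556, P(plant 2) ≈ 0.1111, P(plant 3) ≈ 0.3333
After 'pass': normaliser = 0.7·0.5556 + 0.85·0.1111 + 0.7·0.3333; P(plant 1) ≈ 0.5426, P(plant 2) ≈ 0.1318, P(plant 3) ≈ 0.3256
After 'flag': normaliser = 0.3·0.5426 + 0.15·0.1318 + 0.3·0.3256; P(plant 1) ≈ 0.5809, P(plant 2) ≈ 0.0705, P(plant 3) ≈ 0.3485
After 'flag': normaliser = 0.3·0.5809 + 0.15·0.0705 + 0.3·0.3485; P(plant 1) ≈ 0.6022, P(plant 2) ≈ 0.0366, P(plant 3) ≈ 0.3613

0.361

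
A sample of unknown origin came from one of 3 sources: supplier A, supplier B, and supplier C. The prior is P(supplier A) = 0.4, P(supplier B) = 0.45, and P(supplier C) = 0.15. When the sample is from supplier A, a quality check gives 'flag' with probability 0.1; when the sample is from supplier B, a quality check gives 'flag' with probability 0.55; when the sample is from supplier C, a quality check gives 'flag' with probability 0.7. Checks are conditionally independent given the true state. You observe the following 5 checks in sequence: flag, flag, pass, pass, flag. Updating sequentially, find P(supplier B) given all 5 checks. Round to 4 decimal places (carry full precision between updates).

0.7537

After 'flag': normaliser = 0.1·0.4000 + 0.55·0.4500 + 0.7·0.1500; P(supplier A) ≈ 0.1019, P(supplier B) ≈ 0.6306, P(supplier C) ≈ 0.2675
After 'flag': normaliser = 0.1·0.1019 + 0.55·0.6306 + 0.7·0.2675; P(supplier A) ≈ 0.0187, P(supplier B) ≈ 0.6372, P(supplier C) ≈ 0.3441
After 'pass': normaliser = 0.9·0.0187 + 0.45·0.6372 + 0.3·0.3441; P(supplier A) ≈ 0.0414, P(supplier B) ≈ 0.7049, P(supplier C) ≈ 0.2537
After 'pass': normaliser = 0.9·0.0414 + 0.45·0.7049 + 0.3·0.2537; P(supplier A) ≈ 0.0866, P(supplier B) ≈ 0.7366, P(supplier C) ≈ 0.1768
After 'flag': normaliser = 0.1·0.0866 + 0.55·0.7366 + 0.7·0.1768; P(supplier A) ≈ 0.0161, P(supplier B) ≈ 0.7537, P(supplier C) ≈ 0.2302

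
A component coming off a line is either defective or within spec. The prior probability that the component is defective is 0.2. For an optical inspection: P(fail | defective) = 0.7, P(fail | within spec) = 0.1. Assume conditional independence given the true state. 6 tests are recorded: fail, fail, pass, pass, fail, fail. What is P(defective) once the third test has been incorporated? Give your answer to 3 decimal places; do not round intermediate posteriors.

0.803

After 'fail': P(defective) = 0.7·0.2000 / (0.7·0.2000 + 0.1·0.8000) ≈ 0.6364
After 'fail': P(defective) = 0.7·0.6364 / (0.7·0.6364 + 0.1·0.3636) ≈ 0.9245
After 'pass': P(defective) = 0.3·0.9245 / (0.3·0.9245 + 0.9·0.0755) ≈ 0.8033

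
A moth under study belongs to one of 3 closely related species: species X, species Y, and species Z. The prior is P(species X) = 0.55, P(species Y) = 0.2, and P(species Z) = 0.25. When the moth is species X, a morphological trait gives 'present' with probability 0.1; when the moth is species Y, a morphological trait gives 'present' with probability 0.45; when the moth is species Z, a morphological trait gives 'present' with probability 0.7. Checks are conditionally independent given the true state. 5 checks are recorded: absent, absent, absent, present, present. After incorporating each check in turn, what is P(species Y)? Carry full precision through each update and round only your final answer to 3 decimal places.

After 'absent': normaliser = 0.9·0.5500 + 0.55·0.2000 + 0.3·0.2500; P(species X) ≈ 0.7279, P(species Y) ≈ 0.1618, P(species Z) ≈ 0.1103
After 'absent': normaliser = 0.9·0.7279 + 0.55·0.1618 + 0.3·0.1103; P(species X) ≈ 0.8430, P(species Y) ≈ 0.1145, P(species Z) ≈ 0.0426
After 'absent': normaliser = 0.9·0.8430 + 0.55·0.1145 + 0.3·0.0426; P(species X) ≈ 0.9092, P(species Y) ≈ 0.0755, P(species Z) ≈ 0.0153
After 'present': normaliser = 0.1·0.9092 + 0.45·0.0755 + 0.7·0.0153; P(species X) ≈ 0.6706, P(species Y) ≈ 0.2504, P(species Z) ≈ 0.0790
After 'present': normaliser = 0.1·0.6706 + 0.45·0.2504 + 0.7·0.0790; P(species X) ≈ 0.2853, P(species Y) ≈ 0.4794, P(species Z) ≈ 0.2353

0.479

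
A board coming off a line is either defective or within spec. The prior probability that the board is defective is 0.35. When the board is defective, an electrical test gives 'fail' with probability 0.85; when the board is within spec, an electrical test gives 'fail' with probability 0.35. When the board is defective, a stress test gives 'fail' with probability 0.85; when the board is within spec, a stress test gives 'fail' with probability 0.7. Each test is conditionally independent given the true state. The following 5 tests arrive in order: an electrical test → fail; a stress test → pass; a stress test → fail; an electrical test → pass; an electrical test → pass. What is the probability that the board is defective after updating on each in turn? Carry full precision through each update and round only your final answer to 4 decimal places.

0.0406

After an electrical test='fail': P(defective) = 0.85·0.3500 / (0.85·0.3500 + 0.35·0.6500) ≈ 0.5667
After a stress test='pass': P(defective) = 0.15·0.5667 / (0.15·0.5667 + 0.3·0.4333) ≈ 0.3953
After a stress test='fail': P(defective) = 0.85·0.3953 / (0.85·0.3953 + 0.7·0.6047) ≈ 0.4426
After an electrical test='pass': P(defective) = 0.15·0.4426 / (0.15·0.4426 + 0.65·0.5574) ≈ 0.1548
After an electrical test='pass': P(defective) = 0.15·0.1548 / (0.15·0.1548 + 0.65·0.8452) ≈ 0.0406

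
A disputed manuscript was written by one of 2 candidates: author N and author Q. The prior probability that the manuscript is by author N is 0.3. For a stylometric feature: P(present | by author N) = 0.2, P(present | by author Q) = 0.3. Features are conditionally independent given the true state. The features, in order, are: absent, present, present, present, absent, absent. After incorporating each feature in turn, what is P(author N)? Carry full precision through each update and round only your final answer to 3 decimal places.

0.159

After 'absent': P(author N) = 0.8·0.3000 / (0.8·0.3000 + 0.7·0.7000) ≈ 0.3288
After 'present': P(author N) = 0.2·0.3288 / (0.2·0.3288 + 0.3·0.6712) ≈ 0.2462
After 'present': P(author N) = 0.2·0.2462 / (0.2·0.2462 + 0.3·0.7538) ≈ 0.1788
After 'present': P(author N) = 0.2·0.1788 / (0.2·0.1788 + 0.3·0.8212) ≈ 0.1267
After 'absent': P(author N) = 0.8·0.1267 / (0.8·0.1267 + 0.7·0.8733) ≈ 0.1423
After 'absent': P(author N) = 0.8·0.1423 / (0.8·0.1423 + 0.7·0.8577) ≈ 0.1593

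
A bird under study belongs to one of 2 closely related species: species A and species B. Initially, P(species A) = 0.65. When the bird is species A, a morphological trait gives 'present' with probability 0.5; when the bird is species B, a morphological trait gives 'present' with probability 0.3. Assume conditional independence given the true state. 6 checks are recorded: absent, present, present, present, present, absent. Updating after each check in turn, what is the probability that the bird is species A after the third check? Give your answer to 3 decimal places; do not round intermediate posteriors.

After 'absent': P(species A) = 0.5·0.6500 / (0.5·0.6500 + 0.7·0.3500) ≈ 0.5702
After 'present': P(species A) = 0.5·0.5702 / (0.5·0.5702 + 0.3·0.4298) ≈ 0.6886
After 'present': P(species A) = 0.5·0.6886 / (0.5·0.6886 + 0.3·0.3114) ≈ 0.7865

0.787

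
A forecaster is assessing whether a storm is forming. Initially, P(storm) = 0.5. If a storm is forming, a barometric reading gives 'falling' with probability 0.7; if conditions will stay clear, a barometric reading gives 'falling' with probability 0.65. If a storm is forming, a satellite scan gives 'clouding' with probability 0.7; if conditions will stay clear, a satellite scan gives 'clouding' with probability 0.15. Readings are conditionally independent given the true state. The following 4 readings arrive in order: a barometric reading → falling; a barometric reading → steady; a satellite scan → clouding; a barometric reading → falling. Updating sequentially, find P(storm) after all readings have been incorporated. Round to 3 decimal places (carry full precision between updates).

Apply Bayes' rule sequentially, carrying P(storm) forward.
After a barometric reading='falling': P(storm) = 0.7·0.5000 / (0.7·0.5000 + 0.65·0.5000) ≈ 0.5185
After a barometric reading='steady': P(storm) = 0.3·0.5185 / (0.3·0.5185 + 0.35·0.4815) ≈ 0.4800
After a satellite scan='clouding': P(storm) = 0.7·0.4800 / (0.7·0.4800 + 0.15·0.5200) ≈ 0.8116
After a barometric reading='falling': P(storm) = 0.7·0.8116 / (0.7·0.8116 + 0.65·0.1884) ≈ 0.8227

0.823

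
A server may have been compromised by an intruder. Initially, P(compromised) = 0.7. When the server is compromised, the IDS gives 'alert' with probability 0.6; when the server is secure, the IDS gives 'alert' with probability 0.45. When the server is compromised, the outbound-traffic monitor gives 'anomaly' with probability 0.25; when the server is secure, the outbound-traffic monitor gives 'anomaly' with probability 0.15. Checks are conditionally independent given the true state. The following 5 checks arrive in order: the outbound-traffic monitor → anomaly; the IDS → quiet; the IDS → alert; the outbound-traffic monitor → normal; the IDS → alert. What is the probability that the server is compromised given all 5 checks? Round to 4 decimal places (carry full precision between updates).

Apply Bayes' rule sequentially, carrying P(compromised) forward.
After the outbound-traffic monitor='anomaly': P(compromised) = 0.25·0.7000 / (0.25·0.7000 + 0.15·0.3000) ≈ 0.7955
After the IDS='quiet': P(compromised) = 0.4·0.7955 / (0.4·0.7955 + 0.55·0.2045) ≈ 0.7388
After the IDS='alert': P(compromised) = 0.6·0.7388 / (0.6·0.7388 + 0.45·0.2612) ≈ 0.7904
After the outbound-traffic monitor='normal': P(compromised) = 0.75·0.7904 / (0.75·0.7904 + 0.85·0.2096) ≈ 0.7689
After the IDS='alert': P(compromised) = 0.6·0.7689 / (0.6·0.7689 + 0.45·0.2311) ≈ 0.8161

0.8161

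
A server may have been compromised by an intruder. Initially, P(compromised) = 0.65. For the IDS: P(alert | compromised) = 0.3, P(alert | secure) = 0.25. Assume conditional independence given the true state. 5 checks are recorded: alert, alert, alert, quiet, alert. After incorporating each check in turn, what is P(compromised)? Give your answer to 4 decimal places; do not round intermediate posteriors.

0.7823

After 'alert': P(compromised) = 0.3·0.6500 / (0.3·0.6500 + 0.25·0.3500) ≈ 0.6903
After 'alert': P(compromised) = 0.3·0.6903 / (0.3·0.6903 + 0.25·0.3097) ≈ 0.7278
After 'alert': P(compromised) = 0.3·0.7278 / (0.3·0.7278 + 0.25·0.2722) ≈ 0.7624
After 'quiet': P(compromised) = 0.7·0.7624 / (0.7·0.7624 + 0.75·0.2376) ≈ 0.7497
After 'alert': P(compromised) = 0.3·0.7497 / (0.3·0.7497 + 0.25·0.2503) ≈ 0.7823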